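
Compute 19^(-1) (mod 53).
19^(-1) ≡ 14 (mod 53). Verification: 19 × 14 = 266 ≡ 1 (mod 53)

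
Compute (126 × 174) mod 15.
9

(126 × 174) = 21924
21924 mod 15 = 9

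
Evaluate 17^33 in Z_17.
Using repeated squaring. 17 ≡ 0 (mod 17). 33 = 32 + 1 (binary 100001). Repeated squaring mod 17: 0^1 ≡ 0; 0^2 ≡ 0² = 0 ≡ 0; 0^4 ≡ 0² = 0 ≡ 0; 0^8 ≡ 0² = 0 ≡ 0; 0^16 ≡ 0² = 0 ≡ 0; 0^32 ≡ 0² = 0 ≡ 0. Multiply: 17^33 ≡ 0^32 × 0^1 ≡ 0 × 0 (mod 17): 0 × 0 = 0 ≡ 0. So 17^33 ≡ 0 (mod 17).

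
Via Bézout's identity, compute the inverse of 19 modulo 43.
Extended GCD: 19(-9) + 43(4) = 1. So 19^(-1) ≡ 34 ≡ 34 (mod 43). Verify: 19 × 34 = 646 ≡ 1 (mod 43)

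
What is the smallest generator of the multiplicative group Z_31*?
p - 1 = 30 has prime divisors 2, 3, 5. h is a primitive root mod 31 iff h^(30/q) ≢ 1 (mod 31) for each such q.
h = 2: 2^15 ≡ 1, 2^10 ≡ 1, 2^6 ≡ 2 (mod 31); 2^15 ≡ 1, so not a primitive root.
h = 3: 3^15 ≡ 30, 3^10 ≡ 25, 3^6 ≡ 16 (mod 31); none is 1, so 3 has order 30 and is a primitive root.
The smallest primitive root mod 31 is g = 3.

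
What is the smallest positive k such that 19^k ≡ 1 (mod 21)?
Powers of 19 mod 21: 19^1≡19, 19^2≡4, 19^3≡13, 19^4≡16, 19^5≡10, 19^6≡1. Order = 6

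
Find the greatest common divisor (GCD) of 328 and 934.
2

Using the Euclidean algorithm:
328 = 0 × 934 + 328
934 = 2 × 328 + 278
328 = 1 × 278 + 50
278 = 5 × 50 + 28
50 = 1 × 28 + 22
28 = 1 × 22 + 6
22 = 3 × 6 + 4
6 = 1 × 4 + 2
4 = 2 × 2 + 0

GCD(328, 934) = 2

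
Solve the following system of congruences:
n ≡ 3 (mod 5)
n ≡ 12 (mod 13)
38

Using the Chinese Remainder Theorem:
M = product of moduli = 65
For equation 1: M_1 = 13, 13 ≡ 3 (mod 5), inverse of 13 mod 5 is 2 (check: 3 × 2 = 6 ≡ 1 (mod 5))
For equation 2: M_2 = 5, 5 ≡ 5 (mod 13), inverse of 5 mod 13 is 8 (check: 5 × 8 = 40 ≡ 1 (mod 13))
Combine: n ≡ Σ r_i×M_i×(M_i⁻¹ mod m_i) = 3×13×2 + 12×5×8 = 78 + 480 = 558
558 mod 65 = 38
n ≡ 38 (mod 65)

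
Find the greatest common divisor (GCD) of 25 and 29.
1

Using the Euclidean algorithm:
25 = 0 × 29 + 25
29 = 1 × 25 + 4
25 = 6 × 4 + 1
4 = 4 × 1 + 0

GCD(25, 29) = 1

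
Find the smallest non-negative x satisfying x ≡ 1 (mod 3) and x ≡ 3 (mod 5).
M = 3 × 5 = 15. M₁ = 5, y₁ ≡ 2 (mod 3). M₂ = 3, y₂ ≡ 2 (mod 5). x = 1×5×2 + 3×3×2 ≡ 13 (mod 15)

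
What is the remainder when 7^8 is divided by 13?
8 = 8 (binary 1000). Repeated squaring mod 13: 7^1 ≡ 7; 7^2 ≡ 7² = 49 ≡ 10; 7^4 ≡ 10² = 100 ≡ 9; 7^8 ≡ 9² = 81 ≡ 3. So 7^8 ≡ 3 (mod 13).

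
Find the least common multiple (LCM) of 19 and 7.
133

First find GCD(19, 7) using the Euclidean algorithm:
19 = 2 × 7 + 5
7 = 1 × 5 + 2
5 = 2 × 2 + 1
2 = 2 × 1 + 0
GCD(19, 7) = 1

LCM formula: LCM(a, b) = (a × b) / GCD(a, b)
LCM(19, 7) = (19 × 7) / 1
LCM(19, 7) = 133 / 1
LCM(19, 7) = 133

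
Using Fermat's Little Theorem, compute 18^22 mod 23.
By Fermat's Little Theorem, 18^{22} ≡ 1 (mod 23) since 23 is prime and gcd(18, 23) = 1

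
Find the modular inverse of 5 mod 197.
5^(-1) ≡ 79 (mod 197). Verification: 5 × 79 = 395 ≡ 1 (mod 197)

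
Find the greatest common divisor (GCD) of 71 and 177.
1

Using the Euclidean algorithm:
71 = 0 × 177 + 71
177 = 2 × 71 + 35
71 = 2 × 35 + 1
35 = 35 × 1 + 0

GCD(71, 177) = 1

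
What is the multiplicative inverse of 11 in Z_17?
14

Using Extended Euclidean Algorithm:
gcd(11, 17) = 1
Bezout coefficients: 11 × -3 + 17 × 2 = 1
So 11 × -3 ≡ 1 (mod 17)
The inverse is -3 mod 17 = 14
Verification: 11 × 14 = 154 = 9 × 17 + 1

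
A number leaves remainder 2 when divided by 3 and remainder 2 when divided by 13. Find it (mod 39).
M = 3 × 13 = 39. M₁ = 13, y₁ ≡ 1 (mod 3). M₂ = 3, y₂ ≡ 9 (mod 13). r = 2×13×1 + 2×3×9 ≡ 2 (mod 39)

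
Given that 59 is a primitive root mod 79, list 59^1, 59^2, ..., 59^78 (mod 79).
g^1, g^2, ..., g^{78} mod 79: {59, 5, 58, 25, 53, 46, 28, 72, 61, 44, 68, 62, 24, 73, 41, 49, 47, 8, 77, 40, 69, 42, 29, 52, 66, 23, 14, 36, 70, 22, 34, 31, 12, 76, 60, 64, 63, 4, 78, 20, 74, 21, 54, 26, 33, 51, 7, 18, 35, 11, 17, 55, 6, 38, 30, 32, 71, 2, 39, 10, 37, 50, 27, 13, 56, 65, 43, 9, 57, 45, 48, 67, 3, 19, 15, 16, 75, 1}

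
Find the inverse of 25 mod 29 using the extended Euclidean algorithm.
Extended GCD: 25(7) + 29(-6) = 1. So 25^(-1) ≡ 7 ≡ 7 (mod 29). Verify: 25 × 7 = 175 ≡ 1 (mod 29)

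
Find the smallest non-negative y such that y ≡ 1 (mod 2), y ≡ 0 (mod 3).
3

Using the Chinese Remainder Theorem:
M = product of moduli = 6
For equation 1: M_1 = 3, 3 ≡ 1 (mod 2), inverse of 3 mod 2 is 1 (check: 1 × 1 = 1 ≡ 1 (mod 2))
For equation 2: M_2 = 2, 2 ≡ 2 (mod 3), inverse of 2 mod 3 is 2 (check: 2 × 2 = 4 ≡ 1 (mod 3))
Combine: y ≡ Σ r_i×M_i×(M_i⁻¹ mod m_i) = 1×3×1 + 0×2×2 = 3 + 0 = 3
3 mod 6 = 3
y ≡ 3 (mod 6)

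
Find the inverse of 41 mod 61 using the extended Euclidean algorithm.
Extended GCD: 41(3) + 61(-2) = 1. So 41^(-1) ≡ 3 ≡ 3 (mod 61). Verify: 41 × 3 = 123 ≡ 1 (mod 61)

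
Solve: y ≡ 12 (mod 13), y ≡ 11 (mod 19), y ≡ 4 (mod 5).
M = 13 × 19 × 5 = 1235. M₁ = 95, y₁ ≡ 10 (mod 13). M₂ = 65, y₂ ≡ 12 (mod 19). M₃ = 247, y₃ ≡ 3 (mod 5). y = 12×95×10 + 11×65×12 + 4×247×3 ≡ 714 (mod 1235)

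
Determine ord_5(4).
Powers of 4 mod 5: 4^1≡4, 4^2≡1. Order = 2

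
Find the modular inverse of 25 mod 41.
25^(-1) ≡ 23 (mod 41). Verification: 25 × 23 = 575 ≡ 1 (mod 41)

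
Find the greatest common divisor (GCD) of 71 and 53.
1

Using the Euclidean algorithm:
71 = 1 × 53 + 18
53 = 2 × 18 + 17
18 = 1 × 17 + 1
17 = 17 × 1 + 0

GCD(71, 53) = 1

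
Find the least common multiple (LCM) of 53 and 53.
53

First find GCD(53, 53) using the Euclidean algorithm:
53 = 1 × 53 + 0
GCD(53, 53) = 53

LCM formula: LCM(a, b) = (a × b) / GCD(a, b)
LCM(53, 53) = (53 × 53) / 53
LCM(53, 53) = 2809 / 53
LCM(53, 53) = 53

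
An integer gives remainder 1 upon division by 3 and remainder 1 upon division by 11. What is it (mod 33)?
M = 3 × 11 = 33. M₁ = 11, y₁ ≡ 2 (mod 3). M₂ = 3, y₂ ≡ 4 (mod 11). z = 1×11×2 + 1×3×4 ≡ 1 (mod 33). The smallest positive such number is 1.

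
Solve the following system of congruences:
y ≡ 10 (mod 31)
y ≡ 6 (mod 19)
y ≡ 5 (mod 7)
3141

Using the Chinese Remainder Theorem:
M = product of moduli = 4123
For equation 1: M_1 = 133, 133 ≡ 9 (mod 31), inverse of 133 mod 31 is 7 (check: 9 × 7 = 63 ≡ 1 (mod 31))
For equation 2: M_2 = 217, 217 ≡ 8 (mod 19), inverse of 217 mod 19 is 12 (check: 8 × 12 = 96 ≡ 1 (mod 19))
For equation 3: M_3 = 589, 589 ≡ 1 (mod 7), inverse of 589 mod 7 is 1 (check: 1 × 1 = 1 ≡ 1 (mod 7))
Combine: y ≡ Σ r_i×M_i×(M_i⁻¹ mod m_i) = 10×133×7 + 6×217×12 + 5×589×1 = 9310 + 15624 + 2945 = 27879
27879 mod 4123 = 3141
y ≡ 3141 (mod 4123)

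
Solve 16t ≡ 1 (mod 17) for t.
16

Using Extended Euclidean Algorithm:
gcd(16, 17) = 1
Bezout coefficients: 16 × -1 + 17 × 1 = 1
So 16 × -1 ≡ 1 (mod 17)
The inverse is -1 mod 17 = 16
Verification: 16 × 16 = 256 = 15 × 17 + 1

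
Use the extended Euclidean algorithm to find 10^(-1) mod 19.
Extended GCD: 10(2) + 19(-1) = 1. So 10^(-1) ≡ 2 ≡ 2 (mod 19). Verify: 10 × 2 = 20 ≡ 1 (mod 19)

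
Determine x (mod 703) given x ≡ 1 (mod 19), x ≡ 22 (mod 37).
96

Using the Chinese Remainder Theorem:
M = product of moduli = 703
For equation 1: M_1 = 37, 37 ≡ 18 (mod 19), inverse of 37 mod 19 is 18 (check: 18 × 18 = 324 ≡ 1 (mod 19))
For equation 2: M_2 = 19, 19 ≡ 19 (mod 37), inverse of 19 mod 37 is 2 (check: 19 × 2 = 38 ≡ 1 (mod 37))
Combine: x ≡ Σ r_i×M_i×(M_i⁻¹ mod m_i) = 1×37×18 + 22×19×2 = 666 + 836 = 1502
1502 mod 703 = 96
x ≡ 96 (mod 703)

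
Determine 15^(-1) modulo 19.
15^(-1) ≡ 14 (mod 19). Verification: 15 × 14 = 210 ≡ 1 (mod 19)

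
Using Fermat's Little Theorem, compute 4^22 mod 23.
By Fermat's Little Theorem, 4^{22} ≡ 1 (mod 23) since 23 is prime and gcd(4, 23) = 1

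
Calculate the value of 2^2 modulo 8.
2 = 2 (binary 10). Repeated squaring mod 8: 2^1 ≡ 2; 2^2 ≡ 2² = 4 ≡ 4. So 2^2 ≡ 4 (mod 8).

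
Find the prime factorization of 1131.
3 × 13 × 29

Divide by primes starting from smallest:
1131 ÷ 3 = 377
377 ÷ 13 = 29
29 ÷ 29 = 1

1131 = 3 × 13 × 29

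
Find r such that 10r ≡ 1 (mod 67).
10^(-1) ≡ 47 (mod 67). Verification: 10 × 47 = 470 ≡ 1 (mod 67)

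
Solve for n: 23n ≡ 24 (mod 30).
18

Since gcd(23, 30) = 1 divides 24, a solution exists.
Multiply both sides by the inverse of 23 mod 30:
  23^(-1) mod 30 = 17
  x ≡ 17 × 24 ≡ 408 ≡ 18 (mod 30)
Verification: 23 × 18 = 414 = 13 × 30 + 24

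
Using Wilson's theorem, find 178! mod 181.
(180)! = (178)! × (179) × (180) ≡ -1 (mod 181). So (178)! ≡ -1 × [(180)(179)]^(-1) ≡ 90 (mod 181)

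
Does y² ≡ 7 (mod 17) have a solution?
By Euler's criterion: 7^{8} ≡ 16 (mod 17). Since this equals -1 (≡ 16), 7 is not a QR.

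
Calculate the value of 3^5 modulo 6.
5 = 4 + 1 (binary 101). Repeated squaring mod 6: 3^1 ≡ 3; 3^2 ≡ 3² = 9 ≡ 3; 3^4 ≡ 3² = 9 ≡ 3. Multiply: 3^5 = 3^4 × 3^1 ≡ 3 × 3 (mod 6): 3 × 3 = 9 ≡ 3. So 3^5 ≡ 3 (mod 6).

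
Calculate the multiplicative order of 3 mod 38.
Powers of 3 mod 38: 3^1≡3, 3^2≡9, 3^3≡27, 3^4≡5, 3^5≡15, 3^6≡7, 3^7≡21, 3^8≡25, 3^9≡37, 3^10≡35, 3^11≡29, 3^12≡11, 3^13≡33, 3^14≡23, 3^15≡31, 3^16≡17, 3^17≡13, 3^18≡1. Order = 18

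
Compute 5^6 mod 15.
6 = 4 + 2 (binary 110). Repeated squaring mod 15: 5^1 ≡ 5; 5^2 ≡ 5² = 25 ≡ 10; 5^4 ≡ 10² = 100 ≡ 10. Multiply: 5^6 = 5^4 × 5^2 ≡ 10 × 10 (mod 15): 10 × 10 = 100 ≡ 10. So 5^6 ≡ 10 (mod 15).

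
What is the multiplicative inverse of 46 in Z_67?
46^(-1) ≡ 51 (mod 67). Verification: 46 × 51 = 2346 ≡ 1 (mod 67)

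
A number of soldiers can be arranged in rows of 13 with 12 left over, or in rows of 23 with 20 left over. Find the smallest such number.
M = 13 × 23 = 299. M₁ = 23, y₁ ≡ 4 (mod 13). M₂ = 13, y₂ ≡ 16 (mod 23). k = 12×23×4 + 20×13×16 ≡ 181 (mod 299). The smallest positive such number is 181.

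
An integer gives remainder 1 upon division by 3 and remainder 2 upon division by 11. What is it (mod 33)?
M = 3 × 11 = 33. M₁ = 11, y₁ ≡ 2 (mod 3). M₂ = 3, y₂ ≡ 4 (mod 11). r = 1×11×2 + 2×3×4 ≡ 13 (mod 33). The smallest positive such number is 13.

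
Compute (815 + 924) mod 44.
23

(815 + 924) = 1739
1739 mod 44 = 23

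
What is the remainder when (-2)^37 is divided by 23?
Using Fermat: (-2)^{22} ≡ 1 (mod 23). 37 ≡ 15 (mod 22). So (-2)^{37} ≡ (-2)^{15} ≡ 7 (mod 23)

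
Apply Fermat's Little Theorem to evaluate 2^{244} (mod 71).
36

By Fermat's Little Theorem, a^(p-1) ≡ 1 (mod p) for prime p and gcd(a, p) = 1
Here p = 71, so 2^70 ≡ 1 (mod 71)
We can reduce the exponent: 244 mod 70 = 34
So 2^244 ≡ 2^34 (mod 71)
Computing: 2^34 mod 71 = 36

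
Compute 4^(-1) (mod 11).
4^(-1) ≡ 3 (mod 11). Verification: 4 × 3 = 12 ≡ 1 (mod 11)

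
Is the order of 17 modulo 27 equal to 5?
No, the actual order is 6, not 5.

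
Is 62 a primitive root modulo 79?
No

To verify, check if 62^(78/q) ≢ 1 (mod 79) for each prime divisor q of 78
Divisors of 78 = 78: [1, 2, 3, 6, 13, 26, 39, 78]
  62^(78/2) = 62^39 ≡ 1 (mod 79)
  62^(78/3) = 62^26 ≡ 1 (mod 79)
  62^(78/13) = 62^6 ≡ 67 (mod 79)
Conclusion: 62 is not a primitive root modulo 79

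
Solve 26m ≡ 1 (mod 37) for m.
26^(-1) ≡ 10 (mod 37). Verification: 26 × 10 = 260 ≡ 1 (mod 37)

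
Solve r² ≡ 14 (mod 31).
The square roots of 14 mod 31 are 18 and 13. Verify: 18² = 324 ≡ 14 (mod 31)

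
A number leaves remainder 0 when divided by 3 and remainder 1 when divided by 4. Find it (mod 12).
M = 3 × 4 = 12. M₁ = 4, y₁ ≡ 1 (mod 3). M₂ = 3, y₂ ≡ 3 (mod 4). z = 0×4×1 + 1×3×3 ≡ 9 (mod 12)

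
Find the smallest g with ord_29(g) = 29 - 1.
p - 1 = 28 has prime divisors 2, 7. h is a primitive root mod 29 iff h^(28/q) ≢ 1 (mod 29) for each such q.
h = 2: 2^14 ≡ 28, 2^4 ≡ 16 (mod 29); none is 1, so 2 has order 28 and is a primitive root.
The smallest primitive root mod 29 is g = 2.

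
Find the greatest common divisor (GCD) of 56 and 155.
1

Using the Euclidean algorithm:
56 = 0 × 155 + 56
155 = 2 × 56 + 43
56 = 1 × 43 + 13
43 = 3 × 13 + 4
13 = 3 × 4 + 1
4 = 4 × 1 + 0

GCD(56, 155) = 1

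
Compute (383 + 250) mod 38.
25

(383 + 250) = 633
633 mod 38 = 25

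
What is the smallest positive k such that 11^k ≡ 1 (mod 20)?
Powers of 11 mod 20: 11^1≡11, 11^2≡1. Order = 2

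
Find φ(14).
6

Prime factorization: 14 = 2 × 7
Using the formula φ(n) = n × Π(1 - 1/p) for each prime factor p:
φ(14) = 14 × (1 - 1/2) × (1 - 1/7)
φ(14) = 6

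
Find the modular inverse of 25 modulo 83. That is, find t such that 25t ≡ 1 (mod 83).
10

Using Extended Euclidean Algorithm:
gcd(25, 83) = 1
Bezout coefficients: 25 × 10 + 83 × -3 = 1
So 25 × 10 ≡ 1 (mod 83)
The inverse is 10 mod 83 = 10
Verification: 25 × 10 = 250 = 3 × 83 + 1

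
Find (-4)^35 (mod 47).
Using repeated squaring. (-4) ≡ 43 (mod 47). 35 = 32 + 2 + 1 (binary 100011). Repeated squaring mod 47: 43^1 ≡ 43; 43^2 ≡ 43² = 1849 ≡ 16; 43^4 ≡ 16² = 256 ≡ 21; 43^8 ≡ 21² = 441 ≡ 18; 43^16 ≡ 18² = 324 ≡ 42; 43^32 ≡ 42² = 1764 ≡ 25. Multiply: (-4)^35 ≡ 43^32 × 43^2 × 43^1 ≡ 25 × 16 × 43 (mod 47): 25 × 16 = 400 ≡ 24; 24 × 43 = 1032 ≡ 45. So (-4)^35 ≡ 45 (mod 47).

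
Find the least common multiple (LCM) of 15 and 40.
120

First find GCD(15, 40) using the Euclidean algorithm:
15 = 0 × 40 + 15
40 = 2 × 15 + 10
15 = 1 × 10 + 5
10 = 2 × 5 + 0
GCD(15, 40) = 5

LCM formula: LCM(a, b) = (a × b) / GCD(a, b)
LCM(15, 40) = (15 × 40) / 5
LCM(15, 40) = 600 / 5
LCM(15, 40) = 120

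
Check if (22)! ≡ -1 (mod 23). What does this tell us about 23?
(22)! mod 23 = 22. Since this equals -1 (mod 23), Wilson confirms 23 is prime.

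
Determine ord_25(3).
Powers of 3 mod 25: 3^1≡3, 3^2≡9, 3^3≡2, 3^4≡6, 3^5≡18, 3^6≡4, 3^7≡12, 3^8≡11, 3^9≡8, 3^10≡24, 3^11≡22, 3^12≡16, 3^13≡23, 3^14≡19, 3^15≡7, 3^16≡21, 3^17≡13, 3^18≡14, 3^19≡17, 3^20≡1. Order = 20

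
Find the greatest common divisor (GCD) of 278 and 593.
1

Using the Euclidean algorithm:
278 = 0 × 593 + 278
593 = 2 × 278 + 37
278 = 7 × 37 + 19
37 = 1 × 19 + 18
19 = 1 × 18 + 1
18 = 18 × 1 + 0

GCD(278, 593) = 1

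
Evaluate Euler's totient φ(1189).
1120

Prime factorization: 1189 = 29 × 41
Using the formula φ(n) = n × Π(1 - 1/p) for each prime factor p:
φ(1189) = 1189 × (1 - 1/29) × (1 - 1/41)
φ(1189) = 1120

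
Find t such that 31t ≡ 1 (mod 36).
7

Since gcd(31, 36) = 1 divides 1, a solution exists.
Multiply both sides by the inverse of 31 mod 36:
  31^(-1) mod 36 = 7
  x ≡ 7 × 1 ≡ 7 ≡ 7 (mod 36)
Verification: 31 × 7 = 217 = 6 × 36 + 1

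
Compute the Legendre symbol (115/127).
(115/127) = 115^{63} mod 127 = 1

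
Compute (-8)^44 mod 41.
Using Fermat: (-8)^{40} ≡ 1 (mod 41). 44 ≡ 4 (mod 40). So (-8)^{44} ≡ (-8)^{4} ≡ 37 (mod 41)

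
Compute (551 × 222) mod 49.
18

(551 × 222) = 122322
122322 mod 49 = 18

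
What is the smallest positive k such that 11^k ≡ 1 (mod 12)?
Powers of 11 mod 12: 11^1≡11, 11^2≡1. Order = 2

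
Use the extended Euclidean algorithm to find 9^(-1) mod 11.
Extended GCD: 9(5) + 11(-4) = 1. So 9^(-1) ≡ 5 ≡ 5 (mod 11). Verify: 9 × 5 = 45 ≡ 1 (mod 11)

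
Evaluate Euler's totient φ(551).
504

Prime factorization: 551 = 19 × 29
Using the formula φ(n) = n × Π(1 - 1/p) for each prime factor p:
φ(551) = 551 × (1 - 1/19) × (1 - 1/29)
φ(551) = 504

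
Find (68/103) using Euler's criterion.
(68/103) = 68^{51} mod 103 = 1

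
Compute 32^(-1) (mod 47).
32^(-1) ≡ 25 (mod 47). Verification: 32 × 25 = 800 ≡ 1 (mod 47)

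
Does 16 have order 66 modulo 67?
p - 1 = 66 has prime divisors 2, 3, 11. Check 16^(66/q) mod 67 for each: 16^(66/2) = 16^33 ≡ 1, 16^(66/3) = 16^22 ≡ 37, 16^(66/11) = 16^6 ≡ 14 (mod 67). Since 16^33 ≡ 1 (mod 67), the order of 16 divides 33 (in fact the order is 33) ≠ 66, so it is not a primitive root.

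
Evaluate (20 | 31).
(20/31) = 20^{15} mod 31 = 1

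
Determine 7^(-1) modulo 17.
7^(-1) ≡ 5 (mod 17). Verification: 7 × 5 = 35 ≡ 1 (mod 17)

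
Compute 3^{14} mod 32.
25

Using successive squaring:
Binary expansion of 14: 1110
Powers of 3 mod 32 (each is the square of the previous):
  3^1 ≡ 3 (mod 32)
  3^2 ≡ 3² = 9 ≡ 9 (mod 32)
  3^4 ≡ 9² = 81 ≡ 17 (mod 32)
  3^8 ≡ 17² = 289 ≡ 1 (mod 32)
14 = 8 + 4 + 2, so 3^14 = 3^8 × 3^4 × 3^2 ≡ 1 × 17 × 9 (mod 32)
Multiplying step by step:
  1 × 17 = 17 ≡ 17 (mod 32)
  17 × 9 = 153 ≡ 25 (mod 32)
Result: 3^14 ≡ 25 (mod 32)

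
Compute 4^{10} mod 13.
9

Using successive squaring:
Binary expansion of 10: 1010
Powers of 4 mod 13 (each is the square of the previous):
  4^1 ≡ 4 (mod 13)
  4^2 ≡ 4² = 16 ≡ 3 (mod 13)
  4^4 ≡ 3² = 9 ≡ 9 (mod 13)
  4^8 ≡ 9² = 81 ≡ 3 (mod 13)
10 = 8 + 2, so 4^10 = 4^8 × 4^2 ≡ 3 × 3 (mod 13)
Multiplying step by step:
  3 × 3 = 9 ≡ 9 (mod 13)
Result: 4^10 ≡ 9 (mod 13)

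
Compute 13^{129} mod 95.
88

Using successive squaring:
Binary expansion of 129: 10000001
Powers of 13 mod 95 (each is the square of the previous):
  13^1 ≡ 13 (mod 95)
  13^2 ≡ 13² = 169 ≡ 74 (mod 95)
  13^4 ≡ 74² = 5476 ≡ 61 (mod 95)
  13^8 ≡ 61² = 3721 ≡ 16 (mod 95)
  13^16 ≡ 16² = 256 ≡ 66 (mod 95)
  13^32 ≡ 66² = 4356 ≡ 81 (mod 95)
  13^64 ≡ 81² = 6561 ≡ 6 (mod 95)
  13^128 ≡ 6² = 36 ≡ 36 (mod 95)
129 = 128 + 1, so 13^129 = 13^128 × 13^1 ≡ 36 × 13 (mod 95)
Multiplying step by step:
  36 × 13 = 468 ≡ 88 (mod 95)
Result: 13^129 ≡ 88 (mod 95)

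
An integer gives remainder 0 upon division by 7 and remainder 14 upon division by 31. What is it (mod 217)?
M = 7 × 31 = 217. M₁ = 31, y₁ ≡ 5 (mod 7). M₂ = 7, y₂ ≡ 9 (mod 31). m = 0×31×5 + 14×7×9 ≡ 14 (mod 217). The smallest positive such number is 14.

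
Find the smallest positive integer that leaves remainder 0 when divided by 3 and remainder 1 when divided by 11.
M = 3 × 11 = 33. M₁ = 11, y₁ ≡ 2 (mod 3). M₂ = 3, y₂ ≡ 4 (mod 11). x = 0×11×2 + 1×3×4 ≡ 12 (mod 33). The smallest positive such number is 12.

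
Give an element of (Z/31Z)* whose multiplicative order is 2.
30 has order 2 mod 31 since 30^{2} ≡ 1 (mod 31) and no smaller power works.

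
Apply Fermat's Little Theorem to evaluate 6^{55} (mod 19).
6

By Fermat's Little Theorem, a^(p-1) ≡ 1 (mod p) for prime p and gcd(a, p) = 1
Here p = 19, so 6^18 ≡ 1 (mod 19)
We can reduce the exponent: 55 mod 18 = 1
So 6^55 ≡ 6^1 (mod 19)
Computing: 6^1 mod 19 = 6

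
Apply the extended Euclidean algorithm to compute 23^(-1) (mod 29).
Extended GCD: 23(-5) + 29(4) = 1. So 23^(-1) ≡ 24 ≡ 24 (mod 29). Verify: 23 × 24 = 552 ≡ 1 (mod 29)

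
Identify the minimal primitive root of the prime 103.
p - 1 = 102 has prime divisors 2, 3, 17. h is a primitive root mod 103 iff h^(102/q) ≢ 1 (mod 103) for each such q.
h = 2: 2^51 ≡ 1, 2^34 ≡ 46, 2^6 ≡ 64 (mod 103); 2^51 ≡ 1, so not a primitive root.
h = 3: 3^51 ≡ 102, 3^34 ≡ 1, 3^6 ≡ 8 (mod 103); 3^34 ≡ 1, so not a primitive root.
h = 4: 4^51 ≡ 1, 4^34 ≡ 56, 4^6 ≡ 79 (mod 103); 4^51 ≡ 1, so not a primitive root.
h = 5: 5^51 ≡ 102, 5^34 ≡ 56, 5^6 ≡ 72 (mod 103); none is 1, so 5 has order 102 and is a primitive root.
The smallest primitive root mod 103 is g = 5.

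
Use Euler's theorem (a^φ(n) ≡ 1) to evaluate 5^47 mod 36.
By Euler: 5^{12} ≡ 1 (mod 36) since gcd(5, 36) = 1. 47 = 3×12 + 11. So 5^{47} ≡ 5^{11} ≡ 29 (mod 36)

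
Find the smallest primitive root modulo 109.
p - 1 = 108 has prime divisors 2, 3. h is a primitive root mod 109 iff h^(108/q) ≢ 1 (mod 109) for each such q.
h = 2: 2^54 ≡ 108, 2^36 ≡ 1 (mod 109); 2^36 ≡ 1, so not a primitive root.
h = 3: 3^54 ≡ 1, 3^36 ≡ 63 (mod 109); 3^54 ≡ 1, so not a primitive root.
h = 4: 4^54 ≡ 1, 4^36 ≡ 1 (mod 109); 4^54 ≡ 1, so not a primitive root.
h = 5: 5^54 ≡ 1, 5^36 ≡ 63 (mod 109); 5^54 ≡ 1, so not a primitive root.
h = 6: 6^54 ≡ 108, 6^36 ≡ 63 (mod 109); none is 1, so 6 has order 108 and is a primitive root.
The smallest primitive root mod 109 is g = 6.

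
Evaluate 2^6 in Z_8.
6 = 4 + 2 (binary 110). Repeated squaring mod 8: 2^1 ≡ 2; 2^2 ≡ 2² = 4 ≡ 4; 2^4 ≡ 4² = 16 ≡ 0. Multiply: 2^6 = 2^4 × 2^2 ≡ 0 × 4 (mod 8): 0 × 4 = 0 ≡ 0. So 2^6 ≡ 0 (mod 8).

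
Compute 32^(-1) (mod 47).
32^(-1) ≡ 25 (mod 47). Verification: 32 × 25 = 800 ≡ 1 (mod 47)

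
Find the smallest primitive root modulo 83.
2

A primitive root g modulo p has order p-1 = 82
Prime divisors of 82: [2, 41]
g is a primitive root iff g^(82/q) ≢ 1 (mod 83) for each prime divisor q
Testing small values:
  g = 2: 2^41 ≡ 82, 2^2 ≡ 4 (mod 83) → none is 1, primitive root!
The smallest primitive root is 2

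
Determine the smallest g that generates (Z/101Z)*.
2

A primitive root g modulo p has order p-1 = 100
Prime divisors of 100: [2, 5]
g is a primitive root iff g^(100/q) ≢ 1 (mod 101) for each prime divisor q
Testing small values:
  g = 2: 2^50 ≡ 100, 2^20 ≡ 95 (mod 101) → none is 1, primitive root!
The smallest primitive root is 2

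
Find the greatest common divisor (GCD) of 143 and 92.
1

Using the Euclidean algorithm:
143 = 1 × 92 + 51
92 = 1 × 51 + 41
51 = 1 × 41 + 10
41 = 4 × 10 + 1
10 = 10 × 1 + 0

GCD(143, 92) = 1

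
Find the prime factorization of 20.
2^2 × 5

Divide by primes starting from smallest:
20 ÷ 2 = 10
10 ÷ 2 = 5
5 ÷ 5 = 1

20 = 2^2 × 5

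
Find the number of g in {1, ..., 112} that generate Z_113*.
Number of primitive roots mod 113 = φ(112) = 48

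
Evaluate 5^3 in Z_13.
3 = 2 + 1 (binary 11). Repeated squaring mod 13: 5^1 ≡ 5; 5^2 ≡ 5² = 25 ≡ 12. Multiply: 5^3 = 5^2 × 5^1 ≡ 12 × 5 (mod 13): 12 × 5 = 60 ≡ 8. So 5^3 ≡ 8 (mod 13).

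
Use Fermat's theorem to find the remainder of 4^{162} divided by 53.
15

By Fermat's Little Theorem, a^(p-1) ≡ 1 (mod p) for prime p and gcd(a, p) = 1
Here p = 53, so 4^52 ≡ 1 (mod 53)
We can reduce the exponent: 162 mod 52 = 6
So 4^162 ≡ 4^6 (mod 53)
Computing: 4^6 mod 53 = 15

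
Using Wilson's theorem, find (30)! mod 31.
By Wilson's theorem, (30)! ≡ -1 ≡ 30 (mod 31)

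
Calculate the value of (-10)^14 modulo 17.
Using repeated squaring. (-10) ≡ 7 (mod 17). 14 = 8 + 4 + 2 (binary 1110). Repeated squaring mod 17: 7^1 ≡ 7; 7^2 ≡ 7² = 49 ≡ 15; 7^4 ≡ 15² = 225 ≡ 4; 7^8 ≡ 4² = 16 ≡ 16. Multiply: (-10)^14 ≡ 7^8 × 7^4 × 7^2 ≡ 16 × 4 × 15 (mod 17): 16 × 4 = 64 ≡ 13; 13 × 15 = 195 ≡ 8. So (-10)^14 ≡ 8 (mod 17).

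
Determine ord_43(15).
Powers of 15 mod 43: 15^1≡15, 15^2≡10, 15^3≡21, 15^4≡14, 15^5≡38, 15^6≡11, 15^7≡36, 15^8≡24, 15^9≡16, 15^10≡25, 15^11≡31, 15^12≡35, 15^13≡9, 15^14≡6, 15^15≡4, 15^16≡17, 15^17≡40, 15^18≡41, 15^19≡13, 15^20≡23, 15^21≡1. Order = 21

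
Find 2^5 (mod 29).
5 = 4 + 1 (binary 101). Repeated squaring mod 29: 2^1 ≡ 2; 2^2 ≡ 2² = 4 ≡ 4; 2^4 ≡ 4² = 16 ≡ 16. Multiply: 2^5 = 2^4 × 2^1 ≡ 16 × 2 (mod 29): 16 × 2 = 32 ≡ 3. So 2^5 ≡ 3 (mod 29).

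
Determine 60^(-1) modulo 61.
60^(-1) ≡ 60 (mod 61). Verification: 60 × 60 = 3600 ≡ 1 (mod 61)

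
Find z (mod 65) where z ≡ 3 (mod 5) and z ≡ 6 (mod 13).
M = 5 × 13 = 65. M₁ = 13, y₁ ≡ 2 (mod 5). M₂ = 5, y₂ ≡ 8 (mod 13). z = 3×13×2 + 6×5×8 ≡ 58 (mod 65)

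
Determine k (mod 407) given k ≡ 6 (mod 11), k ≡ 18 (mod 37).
314

Using the Chinese Remainder Theorem:
M = product of moduli = 407
For equation 1: M_1 = 37, 37 ≡ 4 (mod 11), inverse of 37 mod 11 is 3 (check: 4 × 3 = 12 ≡ 1 (mod 11))
For equation 2: M_2 = 11, 11 ≡ 11 (mod 37), inverse of 11 mod 37 is 27 (check: 11 × 27 = 297 ≡ 1 (mod 37))
Combine: k ≡ Σ r_i×M_i×(M_i⁻¹ mod m_i) = 6×37×3 + 18×11×27 = 666 + 5346 = 6012
6012 mod 407 = 314
k ≡ 314 (mod 407)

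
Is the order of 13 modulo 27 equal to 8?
No, the actual order is 9, not 8.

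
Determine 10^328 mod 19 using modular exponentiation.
Using Fermat: 10^{18} ≡ 1 (mod 19). 328 ≡ 4 (mod 18). So 10^{328} ≡ 10^{4} ≡ 6 (mod 19)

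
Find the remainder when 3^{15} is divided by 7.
By Fermat: 3^{6} ≡ 1 (mod 7). 15 = 2×6 + 3. So 3^{15} ≡ 3^{3} ≡ 6 (mod 7)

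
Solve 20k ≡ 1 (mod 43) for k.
28

Using Extended Euclidean Algorithm:
gcd(20, 43) = 1
Bezout coefficients: 20 × -15 + 43 × 7 = 1
So 20 × -15 ≡ 1 (mod 43)
The inverse is -15 mod 43 = 28
Verification: 20 × 28 = 560 = 13 × 43 + 1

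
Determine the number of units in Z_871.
792

Prime factorization: 871 = 13 × 67
Using the formula φ(n) = n × Π(1 - 1/p) for each prime factor p:
φ(871) = 871 × (1 - 1/13) × (1 - 1/67)
φ(871) = 792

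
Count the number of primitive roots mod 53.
Number of primitive roots mod 53 = φ(52) = 24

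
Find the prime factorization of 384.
2^7 × 3

Divide by primes starting from smallest:
384 ÷ 2 = 192
192 ÷ 2 = 96
96 ÷ 2 = 48
48 ÷ 2 = 24
24 ÷ 2 = 12
12 ÷ 2 = 6
6 ÷ 2 = 3
3 ÷ 3 = 1

384 = 2^7 × 3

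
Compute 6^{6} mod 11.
5

Using successive squaring:
Binary expansion of 6: 110
Powers of 6 mod 11 (each is the square of the previous):
  6^1 ≡ 6 (mod 11)
  6^2 ≡ 6² = 36 ≡ 3 (mod 11)
  6^4 ≡ 3² = 9 ≡ 9 (mod 11)
6 = 4 + 2, so 6^6 = 6^4 × 6^2 ≡ 9 × 3 (mod 11)
Multiplying step by step:
  9 × 3 = 27 ≡ 5 (mod 11)
Result: 6^6 ≡ 5 (mod 11)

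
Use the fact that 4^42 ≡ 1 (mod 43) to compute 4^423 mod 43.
By Fermat: 4^{42} ≡ 1 (mod 43). 423 ≡ 3 (mod 42). So 4^{423} ≡ 4^{3} ≡ 21 (mod 43)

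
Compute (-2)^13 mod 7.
Using Fermat: (-2)^{6} ≡ 1 (mod 7). 13 ≡ 1 (mod 6). So (-2)^{13} ≡ (-2)^{1} ≡ 5 (mod 7)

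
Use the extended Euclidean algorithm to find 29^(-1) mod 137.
Extended GCD: 29(52) + 137(-11) = 1. So 29^(-1) ≡ 52 ≡ 52 (mod 137). Verify: 29 × 52 = 1508 ≡ 1 (mod 137)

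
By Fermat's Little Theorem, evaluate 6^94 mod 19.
By Fermat: 6^{18} ≡ 1 (mod 19). 94 = 5×18 + 4. So 6^{94} ≡ 6^{4} ≡ 4 (mod 19)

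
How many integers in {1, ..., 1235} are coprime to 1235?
864

Prime factorization: 1235 = 5 × 13 × 19
Using the formula φ(n) = n × Π(1 - 1/p) for each prime factor p:
φ(1235) = 1235 × (1 - 1/5) × (1 - 1/13) × (1 - 1/19)
φ(1235) = 864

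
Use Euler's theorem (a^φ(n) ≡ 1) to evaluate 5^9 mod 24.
By Euler: 5^{8} ≡ 1 (mod 24) since gcd(5, 24) = 1. 9 = 1×8 + 1. So 5^{9} ≡ 5^{1} ≡ 5 (mod 24)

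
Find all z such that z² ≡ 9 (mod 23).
The square roots of 9 mod 23 are 3 and 20. Verify: 3² = 9 ≡ 9 (mod 23)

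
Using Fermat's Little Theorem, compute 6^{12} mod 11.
3

By Fermat's Little Theorem, a^(p-1) ≡ 1 (mod p) for prime p and gcd(a, p) = 1
Here p = 11, so 6^10 ≡ 1 (mod 11)
We can reduce the exponent: 12 mod 10 = 2
So 6^12 ≡ 6^2 (mod 11)
Computing: 6^2 mod 11 = 3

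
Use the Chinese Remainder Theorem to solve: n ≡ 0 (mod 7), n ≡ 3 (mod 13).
M = 7 × 13 = 91. M₁ = 13, y₁ ≡ 6 (mod 7). M₂ = 7, y₂ ≡ 2 (mod 13). n = 0×13×6 + 3×7×2 ≡ 42 (mod 91)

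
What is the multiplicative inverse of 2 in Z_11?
6

Using Extended Euclidean Algorithm:
gcd(2, 11) = 1
Bezout coefficients: 2 × -5 + 11 × 1 = 1
So 2 × -5 ≡ 1 (mod 11)
The inverse is -5 mod 11 = 6
Verification: 2 × 6 = 12 = 1 × 11 + 1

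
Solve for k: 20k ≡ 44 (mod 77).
33

Since gcd(20, 77) = 1 divides 44, a solution exists.
Multiply both sides by the inverse of 20 mod 77:
  20^(-1) mod 77 = 27
  x ≡ 27 × 44 ≡ 1188 ≡ 33 (mod 77)
Verification: 20 × 33 = 660 = 8 × 77 + 44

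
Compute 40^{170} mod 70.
60

Using successive squaring:
Binary expansion of 170: 10101010
Powers of 40 mod 70 (each is the square of the previous):
  40^1 ≡ 40 (mod 70)
  40^2 ≡ 40² = 1600 ≡ 60 (mod 70)
  40^4 ≡ 60² = 3600 ≡ 30 (mod 70)
  40^8 ≡ 30² = 900 ≡ 60 (mod 70)
  40^16 ≡ 60² = 3600 ≡ 30 (mod 70)
  40^32 ≡ 30² = 900 ≡ 60 (mod 70)
  40^64 ≡ 60² = 3600 ≡ 30 (mod 70)
  40^128 ≡ 30² = 900 ≡ 60 (mod 70)
170 = 128 + 32 + 8 + 2, so 40^170 = 40^128 × 40^32 × 40^8 × 40^2 ≡ 60 × 60 × 60 × 60 (mod 70)
Multiplying step by step:
  60 × 60 = 3600 ≡ 30 (mod 70)
  30 × 60 = 1800 ≡ 50 (mod 70)
  50 × 60 = 3000 ≡ 60 (mod 70)
Result: 40^170 ≡ 60 (mod 70)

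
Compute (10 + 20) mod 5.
0

(10 + 20) = 30
30 mod 5 = 0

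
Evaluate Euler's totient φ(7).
6

Prime factorization: 7 = 7
Using the formula φ(n) = n × Π(1 - 1/p) for each prime factor p:
φ(7) = 7 × (1 - 1/7)
φ(7) = 6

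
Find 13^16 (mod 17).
Using Fermat: 13^{16} ≡ 1 (mod 17). 16 ≡ 0 (mod 16). So 13^{16} ≡ 13^{0} ≡ 1 (mod 17)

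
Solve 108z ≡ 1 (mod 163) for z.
108^(-1) ≡ 80 (mod 163). Verification: 108 × 80 = 8640 ≡ 1 (mod 163)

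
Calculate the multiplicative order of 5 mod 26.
Powers of 5 mod 26: 5^1≡5, 5^2≡25, 5^3≡21, 5^4≡1. Order = 4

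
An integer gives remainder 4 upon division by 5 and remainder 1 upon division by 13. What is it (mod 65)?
M = 5 × 13 = 65. M₁ = 13, y₁ ≡ 2 (mod 5). M₂ = 5, y₂ ≡ 8 (mod 13). x = 4×13×2 + 1×5×8 ≡ 14 (mod 65). The smallest positive such number is 14.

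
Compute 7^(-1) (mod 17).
5

Using Extended Euclidean Algorithm:
gcd(7, 17) = 1
Bezout coefficients: 7 × 5 + 17 × -2 = 1
So 7 × 5 ≡ 1 (mod 17)
The inverse is 5 mod 17 = 5
Verification: 7 × 5 = 35 = 2 × 17 + 1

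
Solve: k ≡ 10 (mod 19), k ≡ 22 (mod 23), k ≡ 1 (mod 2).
M = 19 × 23 × 2 = 874. M₁ = 46, y₁ ≡ 12 (mod 19). M₂ = 38, y₂ ≡ 20 (mod 23). M₃ = 437, y₃ ≡ 1 (mod 2). k = 10×46×12 + 22×38×20 + 1×437×1 ≡ 827 (mod 874)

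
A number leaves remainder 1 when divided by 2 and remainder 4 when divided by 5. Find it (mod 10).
M = 2 × 5 = 10. M₁ = 5, y₁ ≡ 1 (mod 2). M₂ = 2, y₂ ≡ 3 (mod 5). r = 1×5×1 + 4×2×3 ≡ 9 (mod 10)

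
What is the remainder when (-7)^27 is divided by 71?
Using repeated squaring. (-7) ≡ 64 (mod 71). 27 = 16 + 8 + 2 + 1 (binary 11011). Repeated squaring mod 71: 64^1 ≡ 64; 64^2 ≡ 64² = 4096 ≡ 49; 64^4 ≡ 49² = 2401 ≡ 58; 64^8 ≡ 58² = 3364 ≡ 27; 64^16 ≡ 27² = 729 ≡ 19. Multiply: (-7)^27 ≡ 64^16 × 64^8 × 64^2 × 64^1 ≡ 19 × 27 × 49 × 64 (mod 71): 19 × 27 = 513 ≡ 16; 16 × 49 = 784 ≡ 3; 3 × 64 = 192 ≡ 50. So (-7)^27 ≡ 50 (mod 71).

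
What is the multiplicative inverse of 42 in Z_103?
42^(-1) ≡ 27 (mod 103). Verification: 42 × 27 = 1134 ≡ 1 (mod 103)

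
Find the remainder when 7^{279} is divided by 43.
By Fermat: 7^{42} ≡ 1 (mod 43). 279 = 6×42 + 27. So 7^{279} ≡ 7^{27} ≡ 42 (mod 43)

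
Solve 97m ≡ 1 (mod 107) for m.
97^(-1) ≡ 32 (mod 107). Verification: 97 × 32 = 3104 ≡ 1 (mod 107)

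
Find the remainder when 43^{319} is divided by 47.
By Fermat: 43^{46} ≡ 1 (mod 47). 319 = 6×46 + 43. So 43^{319} ≡ 43^{43} ≡ 11 (mod 47)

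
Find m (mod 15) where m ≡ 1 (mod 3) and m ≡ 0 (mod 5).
M = 3 × 5 = 15. M₁ = 5, y₁ ≡ 2 (mod 3). M₂ = 3, y₂ ≡ 2 (mod 5). m = 1×5×2 + 0×3×2 ≡ 10 (mod 15)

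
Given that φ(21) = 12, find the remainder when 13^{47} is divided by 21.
By Euler: 13^{12} ≡ 1 (mod 21) since gcd(13, 21) = 1. 47 = 3×12 + 11. So 13^{47} ≡ 13^{11} ≡ 13 (mod 21)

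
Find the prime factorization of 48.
2^4 × 3

Divide by primes starting from smallest:
48 ÷ 2 = 24
24 ÷ 2 = 12
12 ÷ 2 = 6
6 ÷ 2 = 3
3 ÷ 3 = 1

48 = 2^4 × 3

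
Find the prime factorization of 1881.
3^2 × 11 × 19

Divide by primes starting from smallest:
1881 ÷ 3 = 627
627 ÷ 3 = 209
209 ÷ 11 = 19
19 ÷ 19 = 1

1881 = 3^2 × 11 × 19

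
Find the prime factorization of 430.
2 × 5 × 43

Divide by primes starting from smallest:
430 ÷ 2 = 215
215 ÷ 5 = 43
43 ÷ 43 = 1

430 = 2 × 5 × 43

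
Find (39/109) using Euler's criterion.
(39/109) = 39^{54} mod 109 = -1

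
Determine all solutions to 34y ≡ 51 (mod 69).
36

Since gcd(34, 69) = 1 divides 51, a solution exists.
Multiply both sides by the inverse of 34 mod 69:
  34^(-1) mod 69 = 67
  x ≡ 67 × 51 ≡ 3417 ≡ 36 (mod 69)
Verification: 34 × 36 = 1224 = 17 × 69 + 51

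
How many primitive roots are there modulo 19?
6

The number of primitive roots modulo p is φ(p-1) = φ(18)
φ(18) = 6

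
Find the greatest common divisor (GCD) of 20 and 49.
1

Using the Euclidean algorithm:
20 = 0 × 49 + 20
49 = 2 × 20 + 9
20 = 2 × 9 + 2
9 = 4 × 2 + 1
2 = 2 × 1 + 0

GCD(20, 49) = 1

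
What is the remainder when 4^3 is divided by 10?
3 = 2 + 1 (binary 11). Repeated squaring mod 10: 4^1 ≡ 4; 4^2 ≡ 4² = 16 ≡ 6. Multiply: 4^3 = 4^2 × 4^1 ≡ 6 × 4 (mod 10): 6 × 4 = 24 ≡ 4. So 4^3 ≡ 4 (mod 10).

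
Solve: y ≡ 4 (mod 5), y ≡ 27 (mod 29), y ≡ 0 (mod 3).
M = 5 × 29 × 3 = 435. M₁ = 87, y₁ ≡ 3 (mod 5). M₂ = 15, y₂ ≡ 2 (mod 29). M₃ = 145, y₃ ≡ 1 (mod 3). y = 4×87×3 + 27×15×2 + 0×145×1 ≡ 114 (mod 435)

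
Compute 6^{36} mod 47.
34

Using successive squaring:
Binary expansion of 36: 100100
Powers of 6 mod 47 (each is the square of the previous):
  6^1 ≡ 6 (mod 47)
  6^2 ≡ 6² = 36 ≡ 36 (mod 47)
  6^4 ≡ 36² = 1296 ≡ 27 (mod 47)
  6^8 ≡ 27² = 729 ≡ 24 (mod 47)
  6^16 ≡ 24² = 576 ≡ 12 (mod 47)
  6^32 ≡ 12² = 144 ≡ 3 (mod 47)
36 = 32 + 4, so 6^36 = 6^32 × 6^4 ≡ 3 × 27 (mod 47)
Multiplying step by step:
  3 × 27 = 81 ≡ 34 (mod 47)
Result: 6^36 ≡ 34 (mod 47)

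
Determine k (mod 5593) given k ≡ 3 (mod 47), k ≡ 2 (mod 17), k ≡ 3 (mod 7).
4609

Using the Chinese Remainder Theorem:
M = product of moduli = 5593
For equation 1: M_1 = 119, 119 ≡ 25 (mod 47), inverse of 119 mod 47 is 32 (check: 25 × 32 = 800 ≡ 1 (mod 47))
For equation 2: M_2 = 329, 329 ≡ 6 (mod 17), inverse of 329 mod 17 is 3 (check: 6 × 3 = 18 ≡ 1 (mod 17))
For equation 3: M_3 = 799, 799 ≡ 1 (mod 7), inverse of 799 mod 7 is 1 (check: 1 × 1 = 1 ≡ 1 (mod 7))
Combine: k ≡ Σ r_i×M_i×(M_i⁻¹ mod m_i) = 3×119×32 + 2×329×3 + 3×799×1 = 11424 + 1974 + 2397 = 15795
15795 mod 5593 = 4609
k ≡ 4609 (mod 5593)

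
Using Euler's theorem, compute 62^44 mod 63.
By Euler: 62^{36} ≡ 1 (mod 63) since gcd(62, 63) = 1. 44 = 1×36 + 8. So 62^{44} ≡ 62^{8} ≡ 1 (mod 63)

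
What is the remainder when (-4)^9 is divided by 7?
(-4) ≡ 3 (mod 7). 9 = 8 + 1 (binary 1001). Repeated squaring mod 7: 3^1 ≡ 3; 3^2 ≡ 3² = 9 ≡ 2; 3^4 ≡ 2² = 4 ≡ 4; 3^8 ≡ 4² = 16 ≡ 2. Multiply: (-4)^9 ≡ 3^8 × 3^1 ≡ 2 × 3 (mod 7): 2 × 3 = 6 ≡ 6. So (-4)^9 ≡ 6 (mod 7).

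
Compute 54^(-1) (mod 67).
36

Using Extended Euclidean Algorithm:
gcd(54, 67) = 1
Bezout coefficients: 54 × -31 + 67 × 25 = 1
So 54 × -31 ≡ 1 (mod 67)
The inverse is -31 mod 67 = 36
Verification: 54 × 36 = 1944 = 29 × 67 + 1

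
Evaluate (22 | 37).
(22/37) = 22^{18} mod 37 = -1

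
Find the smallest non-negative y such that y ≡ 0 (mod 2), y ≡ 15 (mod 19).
34

Using the Chinese Remainder Theorem:
M = product of moduli = 38
For equation 1: M_1 = 19, 19 ≡ 1 (mod 2), inverse of 19 mod 2 is 1 (check: 1 × 1 = 1 ≡ 1 (mod 2))
For equation 2: M_2 = 2, 2 ≡ 2 (mod 19), inverse of 2 mod 19 is 10 (check: 2 × 10 = 20 ≡ 1 (mod 19))
Combine: y ≡ Σ r_i×M_i×(M_i⁻¹ mod m_i) = 0×19×1 + 15×2×10 = 0 + 300 = 300
300 mod 38 = 34
y ≡ 34 (mod 38)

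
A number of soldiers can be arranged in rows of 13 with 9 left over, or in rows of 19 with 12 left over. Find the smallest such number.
M = 13 × 19 = 247. M₁ = 19, y₁ ≡ 11 (mod 13). M₂ = 13, y₂ ≡ 3 (mod 19). k = 9×19×11 + 12×13×3 ≡ 126 (mod 247). The smallest positive such number is 126.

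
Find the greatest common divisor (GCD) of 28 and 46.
2

Using the Euclidean algorithm:
28 = 0 × 46 + 28
46 = 1 × 28 + 18
28 = 1 × 18 + 10
18 = 1 × 10 + 8
10 = 1 × 8 + 2
8 = 4 × 2 + 0

GCD(28, 46) = 2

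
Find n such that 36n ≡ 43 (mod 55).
18

Since gcd(36, 55) = 1 divides 43, a solution exists.
Multiply both sides by the inverse of 36 mod 55:
  36^(-1) mod 55 = 26
  x ≡ 26 × 43 ≡ 1118 ≡ 18 (mod 55)
Verification: 36 × 18 = 648 = 11 × 55 + 43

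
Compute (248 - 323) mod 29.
12

(248 - 323) = -75
-75 mod 29 = 12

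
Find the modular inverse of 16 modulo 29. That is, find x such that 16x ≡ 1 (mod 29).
20

Using Extended Euclidean Algorithm:
gcd(16, 29) = 1
Bezout coefficients: 16 × -9 + 29 × 5 = 1
So 16 × -9 ≡ 1 (mod 29)
The inverse is -9 mod 29 = 20
Verification: 16 × 20 = 320 = 11 × 29 + 1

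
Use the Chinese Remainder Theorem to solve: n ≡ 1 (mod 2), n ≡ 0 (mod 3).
M = 2 × 3 = 6. M₁ = 3, y₁ ≡ 1 (mod 2). M₂ = 2, y₂ ≡ 2 (mod 3). n = 1×3×1 + 0×2×2 ≡ 3 (mod 6)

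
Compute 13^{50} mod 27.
16

Using successive squaring:
Binary expansion of 50: 110010
Powers of 13 mod 27 (each is the square of the previous):
  13^1 ≡ 13 (mod 27)
  13^2 ≡ 13² = 169 ≡ 7 (mod 27)
  13^4 ≡ 7² = 49 ≡ 22 (mod 27)
  13^8 ≡ 22² = 484 ≡ 25 (mod 27)
  13^16 ≡ 25² = 625 ≡ 4 (mod 27)
  13^32 ≡ 4² = 16 ≡ 16 (mod 27)
50 = 32 + 16 + 2, so 13^50 = 13^32 × 13^16 × 13^2 ≡ 16 × 4 × 7 (mod 27)
Multiplying step by step:
  16 × 4 = 64 ≡ 10 (mod 27)
  10 × 7 = 70 ≡ 16 (mod 27)
Result: 13^50 ≡ 16 (mod 27)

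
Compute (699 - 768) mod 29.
18

(699 - 768) = -69
-69 mod 29 = 18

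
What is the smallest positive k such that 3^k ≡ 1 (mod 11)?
Powers of 3 mod 11: 3^1≡3, 3^2≡9, 3^3≡5, 3^4≡4, 3^5≡1. Order = 5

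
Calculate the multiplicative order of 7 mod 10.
Powers of 7 mod 10: 7^1≡7, 7^2≡9, 7^3≡3, 7^4≡1. Order = 4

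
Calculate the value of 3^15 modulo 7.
Using Fermat: 3^{6} ≡ 1 (mod 7). 15 ≡ 3 (mod 6). So 3^{15} ≡ 3^{3} ≡ 6 (mod 7)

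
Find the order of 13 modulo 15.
Powers of 13 mod 15: 13^1≡13, 13^2≡4, 13^3≡7, 13^4≡1. Order = 4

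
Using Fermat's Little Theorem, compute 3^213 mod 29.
By Fermat: 3^{28} ≡ 1 (mod 29). 213 ≡ 17 (mod 28). So 3^{213} ≡ 3^{17} ≡ 2 (mod 29)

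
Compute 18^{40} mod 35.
11

Using successive squaring:
Binary expansion of 40: 101000
Powers of 18 mod 35 (each is the square of the previous):
  18^1 ≡ 18 (mod 35)
  18^2 ≡ 18² = 324 ≡ 9 (mod 35)
  18^4 ≡ 9² = 81 ≡ 11 (mod 35)
  18^8 ≡ 11² = 121 ≡ 16 (mod 35)
  18^16 ≡ 16² = 256 ≡ 11 (mod 35)
  18^32 ≡ 11² = 121 ≡ 16 (mod 35)
40 = 32 + 8, so 18^40 = 18^32 × 18^8 ≡ 16 × 16 (mod 35)
Multiplying step by step:
  16 × 16 = 256 ≡ 11 (mod 35)
Result: 18^40 ≡ 11 (mod 35)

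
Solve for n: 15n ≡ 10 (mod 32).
22

Since gcd(15, 32) = 1 divides 10, a solution exists.
Multiply both sides by the inverse of 15 mod 32:
  15^(-1) mod 32 = 15
  x ≡ 15 × 10 ≡ 150 ≡ 22 (mod 32)
Verification: 15 × 22 = 330 = 10 × 32 + 10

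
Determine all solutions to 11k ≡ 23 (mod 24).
13

Since gcd(11, 24) = 1 divides 23, a solution exists.
Multiply both sides by the inverse of 11 mod 24:
  11^(-1) mod 24 = 11
  x ≡ 11 × 23 ≡ 253 ≡ 13 (mod 24)
Verification: 11 × 13 = 143 = 5 × 24 + 23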